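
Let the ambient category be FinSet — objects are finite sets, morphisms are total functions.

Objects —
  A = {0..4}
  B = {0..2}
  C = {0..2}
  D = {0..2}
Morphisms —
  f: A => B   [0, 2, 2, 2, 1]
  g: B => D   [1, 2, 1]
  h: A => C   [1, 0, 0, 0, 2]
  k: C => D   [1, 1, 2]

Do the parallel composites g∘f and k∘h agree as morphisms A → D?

1) trace f;g:
  0 f=>0 g=>1
  1 f=>2 g=>1
  2 f=>2 g=>1
  3 f=>2 g=>1
  4 f=>1 g=>2
  result₁ = [1, 1, 1, 1, 2]
2) trace h;k:
  0 h=>1 k=>1
  1 h=>0 k=>1
  2 h=>0 k=>1
  3 h=>0 k=>1
  4 h=>2 k=>2
  result₂ = [1, 1, 1, 1, 2]
Equal? equal; square commutes

Answer: COMMUTES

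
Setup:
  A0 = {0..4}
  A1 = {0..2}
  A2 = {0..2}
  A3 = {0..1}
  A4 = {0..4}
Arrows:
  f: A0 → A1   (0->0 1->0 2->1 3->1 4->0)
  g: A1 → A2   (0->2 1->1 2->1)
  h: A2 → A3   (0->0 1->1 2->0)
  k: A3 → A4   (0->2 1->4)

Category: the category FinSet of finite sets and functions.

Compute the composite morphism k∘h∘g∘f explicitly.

  0 f→0 g→2 h→0 k→2
  1 f→0 g→2 h→0 k→2
  2 f→1 g→1 h→1 k→4
  3 f→1 g→1 h→1 k→4
  4 f→0 g→2 h→0 k→2
composite: (0->2 1->2 2->4 3->4 4->2)

Answer: (0->2 1->2 2->4 3->4 4->2)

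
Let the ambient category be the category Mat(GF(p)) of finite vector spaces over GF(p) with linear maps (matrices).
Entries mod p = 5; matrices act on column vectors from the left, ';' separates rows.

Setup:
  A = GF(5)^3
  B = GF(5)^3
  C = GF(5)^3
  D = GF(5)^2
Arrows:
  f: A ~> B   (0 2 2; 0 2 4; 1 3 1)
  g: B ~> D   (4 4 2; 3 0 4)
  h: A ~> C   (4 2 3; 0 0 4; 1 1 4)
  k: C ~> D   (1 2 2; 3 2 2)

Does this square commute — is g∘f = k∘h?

Answer: DOES NOT COMMUTE

Work:
Along f;g (path 1):
  e0=⟨1,0,0⟩ f~>⟨0,0,1⟩ g~>⟨2,4⟩
  e1=⟨0,1,0⟩ f~>⟨2,2,3⟩ g~>⟨2,3⟩
  e2=⟨0,0,1⟩ f~>⟨2,4,1⟩ g~>⟨1,0⟩
  composite₁ = (2 2 1; 4 3 0)
Along h;k (path 2):
  e0=⟨1,0,0⟩ h~>⟨4,0,1⟩ k~>⟨1,4⟩
  e1=⟨0,1,0⟩ h~>⟨2,0,1⟩ k~>⟨4,3⟩
  e2=⟨0,0,1⟩ h~>⟨3,4,4⟩ k~>⟨4,0⟩
  composite₂ = (1 4 4; 4 3 0)
Equal? distinct morphisms ✗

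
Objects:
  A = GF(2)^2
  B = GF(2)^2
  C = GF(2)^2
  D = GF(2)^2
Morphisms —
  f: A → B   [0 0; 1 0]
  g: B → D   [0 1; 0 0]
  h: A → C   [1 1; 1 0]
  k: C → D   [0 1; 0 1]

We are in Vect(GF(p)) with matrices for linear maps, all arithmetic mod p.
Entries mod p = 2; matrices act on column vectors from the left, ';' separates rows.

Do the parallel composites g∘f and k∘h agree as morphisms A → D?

Answer: DOES NOT COMMUTE

Derivation:
Path 1 = f;g:
  e0=(1,0) f→(0,1) g→(1,0)
  e1=(0,1) f→(0,0) g→(0,0)
  result₁ = [1 0; 0 0]
Path 2 = h;k:
  e0=(1,0) h→(1,1) k→(1,1)
  e1=(0,1) h→(1,0) k→(0,0)
  result₂ = [1 0; 1 0]
Equal? distinct morphisms ✗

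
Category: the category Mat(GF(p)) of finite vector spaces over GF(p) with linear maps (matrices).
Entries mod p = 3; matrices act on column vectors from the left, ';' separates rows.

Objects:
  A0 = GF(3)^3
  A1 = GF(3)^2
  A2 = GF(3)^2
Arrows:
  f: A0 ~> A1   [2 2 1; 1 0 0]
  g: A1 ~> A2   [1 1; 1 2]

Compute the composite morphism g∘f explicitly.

Answer: [0 2 1; 1 2 1]

Trace:
  e0=⟨1,0,0⟩ f~>⟨2,1⟩ g~>⟨0,1⟩
  e1=⟨0,1,0⟩ f~>⟨2,0⟩ g~>⟨2,2⟩
  e2=⟨0,0,1⟩ f~>⟨1,0⟩ g~>⟨1,1⟩
⟦path⟧: [0 2 1; 1 2 1]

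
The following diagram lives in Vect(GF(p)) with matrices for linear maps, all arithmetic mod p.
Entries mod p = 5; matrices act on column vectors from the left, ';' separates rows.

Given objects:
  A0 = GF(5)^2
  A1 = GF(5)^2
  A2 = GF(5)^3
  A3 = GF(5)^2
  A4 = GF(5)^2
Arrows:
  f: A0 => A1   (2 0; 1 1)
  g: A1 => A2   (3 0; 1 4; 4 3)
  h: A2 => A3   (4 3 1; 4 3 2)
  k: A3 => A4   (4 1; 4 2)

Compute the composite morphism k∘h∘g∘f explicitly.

  e0=⟨1,0⟩ f=>⟨2,1⟩ g=>⟨1,1,1⟩ h=>⟨3,4⟩ k=>⟨1,0⟩
  e1=⟨0,1⟩ f=>⟨0,1⟩ g=>⟨0,4,3⟩ h=>⟨0,3⟩ k=>⟨3,1⟩
⟦path⟧: (1 3; 0 1)

Answer: (1 3; 0 1)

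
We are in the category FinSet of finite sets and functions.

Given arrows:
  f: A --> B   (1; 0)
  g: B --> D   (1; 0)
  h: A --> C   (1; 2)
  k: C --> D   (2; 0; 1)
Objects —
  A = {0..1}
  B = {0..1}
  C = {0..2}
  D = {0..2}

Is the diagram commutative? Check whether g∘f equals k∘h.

Answer: COMMUTES

Trace:
Along f;g (path 1):
  0 f-->1 g-->0
  1 f-->0 g-->1
  ⟦path⟧₁ = (0; 1)
Along h;k (path 2):
  0 h-->1 k-->0
  1 h-->2 k-->1
  ⟦path⟧₂ = (0; 1)
Equal? same morphism ✓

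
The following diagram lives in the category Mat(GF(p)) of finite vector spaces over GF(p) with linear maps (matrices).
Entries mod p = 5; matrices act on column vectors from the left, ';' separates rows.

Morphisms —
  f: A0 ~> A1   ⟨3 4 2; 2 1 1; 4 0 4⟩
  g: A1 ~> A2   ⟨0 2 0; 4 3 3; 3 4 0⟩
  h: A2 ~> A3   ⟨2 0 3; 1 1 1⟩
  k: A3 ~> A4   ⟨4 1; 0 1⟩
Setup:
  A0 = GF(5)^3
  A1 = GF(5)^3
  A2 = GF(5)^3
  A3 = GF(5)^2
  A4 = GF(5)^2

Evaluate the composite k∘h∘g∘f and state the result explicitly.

Answer: ⟨2 0 1; 1 2 0⟩

Work:
  e0=(1,0,0) f~>(3,2,4) g~>(4,0,2) h~>(4,1) k~>(2,1)
  e1=(0,1,0) f~>(4,1,0) g~>(2,4,1) h~>(2,2) k~>(0,2)
  e2=(0,0,1) f~>(2,1,4) g~>(2,3,0) h~>(4,0) k~>(1,0)
⟦path⟧: ⟨2 0 1; 1 2 0⟩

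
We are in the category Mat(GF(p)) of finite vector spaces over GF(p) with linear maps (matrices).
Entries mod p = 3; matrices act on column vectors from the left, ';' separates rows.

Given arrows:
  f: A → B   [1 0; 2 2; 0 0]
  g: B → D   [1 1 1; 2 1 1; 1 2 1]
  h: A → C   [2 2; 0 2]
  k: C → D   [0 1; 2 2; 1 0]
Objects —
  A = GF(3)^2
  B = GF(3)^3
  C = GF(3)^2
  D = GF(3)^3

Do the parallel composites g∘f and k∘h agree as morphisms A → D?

Answer: DOES NOT COMMUTE

Work:
Along f;g (path 1):
  e0=(1,0) f→(1,2,0) g→(0,1,2)
  e1=(0,1) f→(0,2,0) g→(2,2,1)
  composite₁ = [0 2; 1 2; 2 1]
Along h;k (path 2):
  e0=(1,0) h→(2,0) k→(0,1,2)
  e1=(0,1) h→(2,2) k→(2,2,2)
  composite₂ = [0 2; 1 2; 2 2]
Equal? distinct morphisms ✗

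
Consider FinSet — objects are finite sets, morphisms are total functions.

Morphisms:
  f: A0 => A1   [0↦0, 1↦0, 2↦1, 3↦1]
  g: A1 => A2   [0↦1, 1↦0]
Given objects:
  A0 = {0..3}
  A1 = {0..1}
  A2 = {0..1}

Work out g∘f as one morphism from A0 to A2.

  0 f=>0 g=>1
  1 f=>0 g=>1
  2 f=>1 g=>0
  3 f=>1 g=>0
composite: [0↦1, 1↦1, 2↦0, 3↦0]

Answer: [0↦1, 1↦1, 2↦0, 3↦0]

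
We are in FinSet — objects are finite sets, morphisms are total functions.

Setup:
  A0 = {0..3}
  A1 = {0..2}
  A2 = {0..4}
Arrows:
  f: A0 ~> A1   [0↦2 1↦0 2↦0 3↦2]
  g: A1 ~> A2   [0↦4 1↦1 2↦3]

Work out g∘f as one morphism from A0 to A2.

Answer: [0↦3 1↦4 2↦4 3↦3]

Derivation:
  0 f~>2 g~>3
  1 f~>0 g~>4
  2 f~>0 g~>4
  3 f~>2 g~>3
⟦path⟧: [0↦3 1↦4 2↦4 3↦3]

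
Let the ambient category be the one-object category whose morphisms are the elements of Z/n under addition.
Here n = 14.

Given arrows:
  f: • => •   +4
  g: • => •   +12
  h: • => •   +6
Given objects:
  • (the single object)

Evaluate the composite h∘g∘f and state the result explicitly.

  0 +4≡4 +12≡2 +6≡8  (mod 14)
composite: +8

Answer: +8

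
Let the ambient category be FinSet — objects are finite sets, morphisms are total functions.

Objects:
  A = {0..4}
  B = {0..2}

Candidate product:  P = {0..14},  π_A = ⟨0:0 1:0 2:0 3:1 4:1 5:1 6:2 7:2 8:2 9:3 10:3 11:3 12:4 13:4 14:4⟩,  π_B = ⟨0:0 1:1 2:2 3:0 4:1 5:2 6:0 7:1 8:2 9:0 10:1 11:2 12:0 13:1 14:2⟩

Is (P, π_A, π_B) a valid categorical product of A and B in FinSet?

|A|·|B| = 5·3 = 15;  |P| = 15
Check the pairing map k ↦ (π_A(k), π_B(k)):
  0 : (0,0)
  1 : (0,1)
  2 : (0,2)
  3 : (1,0)
  4 : (1,1)
  5 : (1,2)
  6 : (2,0)
  7 : (2,1)
  8 : (2,2)
  9 : (3,0)
  10 : (3,1)
  11 : (3,2)
  12 : (4,0)
  13 : (4,1)
  14 : (4,2)
distinct pairs in image: 15 / 15 needed
  → bijection onto A×B; projections well-typed.

Answer: VALID PRODUCT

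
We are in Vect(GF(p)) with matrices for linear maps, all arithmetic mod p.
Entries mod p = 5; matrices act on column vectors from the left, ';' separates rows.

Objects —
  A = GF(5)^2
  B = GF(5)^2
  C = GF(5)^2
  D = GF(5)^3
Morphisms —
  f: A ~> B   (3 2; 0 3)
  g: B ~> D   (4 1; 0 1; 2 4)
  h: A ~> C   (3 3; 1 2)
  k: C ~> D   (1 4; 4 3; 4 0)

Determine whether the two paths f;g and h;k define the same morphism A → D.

Answer: DOES NOT COMMUTE

Work:
Path 1 = f;g:
  e0=(1,0) f~>(3,0) g~>(2,0,1)
  e1=(0,1) f~>(2,3) g~>(1,3,1)
  ⟦path⟧₁ = (2 1; 0 3; 1 1)
Path 2 = h;k:
  e0=(1,0) h~>(3,1) k~>(2,0,2)
  e1=(0,1) h~>(3,2) k~>(1,3,2)
  ⟦path⟧₂ = (2 1; 0 3; 2 2)
Equal? distinct morphisms ✗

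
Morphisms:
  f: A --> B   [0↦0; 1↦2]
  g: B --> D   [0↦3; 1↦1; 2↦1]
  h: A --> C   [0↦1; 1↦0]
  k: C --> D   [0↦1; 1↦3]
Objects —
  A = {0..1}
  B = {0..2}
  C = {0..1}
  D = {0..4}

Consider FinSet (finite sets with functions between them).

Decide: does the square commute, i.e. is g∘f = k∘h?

1) trace f;g:
  0 f-->0 g-->3
  1 f-->2 g-->1
  composite₁ = [0↦3; 1↦1]
2) trace h;k:
  0 h-->1 k-->3
  1 h-->0 k-->1
  composite₂ = [0↦3; 1↦1]
Equal? YES — commutes

Answer: COMMUTES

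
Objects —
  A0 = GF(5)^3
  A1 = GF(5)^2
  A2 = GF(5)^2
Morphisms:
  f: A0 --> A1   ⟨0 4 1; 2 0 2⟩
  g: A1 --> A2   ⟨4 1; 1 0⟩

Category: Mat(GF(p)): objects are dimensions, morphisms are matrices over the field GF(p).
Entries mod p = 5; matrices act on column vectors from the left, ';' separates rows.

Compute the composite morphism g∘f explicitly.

Answer: ⟨2 1 1; 0 4 1⟩

Trace:
  e0=⟨1,0,0⟩ f-->⟨0,2⟩ g-->⟨2,0⟩
  e1=⟨0,1,0⟩ f-->⟨4,0⟩ g-->⟨1,4⟩
  e2=⟨0,0,1⟩ f-->⟨1,2⟩ g-->⟨1,1⟩
result: ⟨2 1 1; 0 4 1⟩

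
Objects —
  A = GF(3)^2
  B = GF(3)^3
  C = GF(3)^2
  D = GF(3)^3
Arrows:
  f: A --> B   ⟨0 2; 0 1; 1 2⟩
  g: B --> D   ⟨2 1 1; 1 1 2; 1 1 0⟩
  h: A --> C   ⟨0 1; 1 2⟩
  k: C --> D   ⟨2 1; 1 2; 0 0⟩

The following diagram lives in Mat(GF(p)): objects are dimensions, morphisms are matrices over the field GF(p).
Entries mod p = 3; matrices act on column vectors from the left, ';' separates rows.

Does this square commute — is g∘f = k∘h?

Answer: DOES NOT COMMUTE

Trace:
Path 1 = f;g:
  e0=⟨1,0⟩ f-->⟨0,0,1⟩ g-->⟨1,2,0⟩
  e1=⟨0,1⟩ f-->⟨2,1,2⟩ g-->⟨1,1,0⟩
  ⟦path⟧₁ = ⟨1 1; 2 1; 0 0⟩
Path 2 = h;k:
  e0=⟨1,0⟩ h-->⟨0,1⟩ k-->⟨1,2,0⟩
  e1=⟨0,1⟩ h-->⟨1,2⟩ k-->⟨1,2,0⟩
  ⟦path⟧₂ = ⟨1 1; 2 2; 0 0⟩
Equal? differ; not commutative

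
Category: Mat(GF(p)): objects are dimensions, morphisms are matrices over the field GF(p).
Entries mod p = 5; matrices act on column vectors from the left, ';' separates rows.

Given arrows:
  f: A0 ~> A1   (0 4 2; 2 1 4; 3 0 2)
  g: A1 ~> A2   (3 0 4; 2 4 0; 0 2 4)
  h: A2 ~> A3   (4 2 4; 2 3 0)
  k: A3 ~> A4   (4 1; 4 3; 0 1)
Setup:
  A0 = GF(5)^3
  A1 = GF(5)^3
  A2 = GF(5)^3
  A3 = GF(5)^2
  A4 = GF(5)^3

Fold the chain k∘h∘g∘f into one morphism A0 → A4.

Answer: (0 0 3; 1 0 4; 3 0 3)

Work:
  e0=[1,0,0] f~>[0,2,3] g~>[2,3,1] h~>[3,3] k~>[0,1,3]
  e1=[0,1,0] f~>[4,1,0] g~>[2,2,2] h~>[0,0] k~>[0,0,0]
  e2=[0,0,1] f~>[2,4,2] g~>[4,0,1] h~>[0,3] k~>[3,4,3]
composite: (0 0 3; 1 0 4; 3 0 3)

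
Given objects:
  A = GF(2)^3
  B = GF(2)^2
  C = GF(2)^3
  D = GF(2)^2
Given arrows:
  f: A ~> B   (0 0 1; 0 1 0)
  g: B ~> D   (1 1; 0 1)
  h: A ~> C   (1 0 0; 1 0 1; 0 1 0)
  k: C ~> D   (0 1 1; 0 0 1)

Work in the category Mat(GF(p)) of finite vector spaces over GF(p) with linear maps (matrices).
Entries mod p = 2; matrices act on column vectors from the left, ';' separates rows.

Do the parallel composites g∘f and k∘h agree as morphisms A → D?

Path 1 = f;g:
  e0=(1,0,0) f~>(0,0) g~>(0,0)
  e1=(0,1,0) f~>(0,1) g~>(1,1)
  e2=(0,0,1) f~>(1,0) g~>(1,0)
  ⟦path⟧₁ = (0 1 1; 0 1 0)
Path 2 = h;k:
  e0=(1,0,0) h~>(1,1,0) k~>(1,0)
  e1=(0,1,0) h~>(0,0,1) k~>(1,1)
  e2=(0,0,1) h~>(0,1,0) k~>(1,0)
  ⟦path⟧₂ = (1 1 1; 0 1 0)
Equal? distinct morphisms ✗

Answer: DOES NOT COMMUTE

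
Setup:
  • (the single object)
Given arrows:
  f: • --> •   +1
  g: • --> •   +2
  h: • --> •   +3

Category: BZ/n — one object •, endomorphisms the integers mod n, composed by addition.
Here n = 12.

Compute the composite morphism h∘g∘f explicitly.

Answer: +6

Work:
  0 +1≡1 +2≡3 +3≡6  (mod 12)
⟦path⟧: +6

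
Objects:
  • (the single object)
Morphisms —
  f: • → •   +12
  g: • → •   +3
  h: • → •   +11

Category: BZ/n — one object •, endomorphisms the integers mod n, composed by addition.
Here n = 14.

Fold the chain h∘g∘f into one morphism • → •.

Answer: +12

Trace:
  0 +12≡12 +3≡1 +11≡12  (mod 14)
result: +12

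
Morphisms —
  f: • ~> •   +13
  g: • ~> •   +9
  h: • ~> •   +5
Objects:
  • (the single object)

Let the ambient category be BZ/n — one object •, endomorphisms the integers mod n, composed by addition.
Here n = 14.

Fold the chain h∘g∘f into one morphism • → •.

Answer: +13

Work:
  0 +13≡13 +9≡8 +5≡13  (mod 14)
composite: +13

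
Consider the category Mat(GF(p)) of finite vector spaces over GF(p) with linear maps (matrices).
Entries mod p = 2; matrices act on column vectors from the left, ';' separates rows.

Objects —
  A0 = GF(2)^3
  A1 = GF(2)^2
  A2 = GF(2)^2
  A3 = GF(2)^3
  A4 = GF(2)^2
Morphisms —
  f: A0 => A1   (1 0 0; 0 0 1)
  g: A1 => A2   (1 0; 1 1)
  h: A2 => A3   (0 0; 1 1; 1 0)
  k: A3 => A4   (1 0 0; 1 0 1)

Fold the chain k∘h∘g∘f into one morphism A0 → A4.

  e0=⟨1,0,0⟩ f=>⟨1,0⟩ g=>⟨1,1⟩ h=>⟨0,0,1⟩ k=>⟨0,1⟩
  e1=⟨0,1,0⟩ f=>⟨0,0⟩ g=>⟨0,0⟩ h=>⟨0,0,0⟩ k=>⟨0,0⟩
  e2=⟨0,0,1⟩ f=>⟨0,1⟩ g=>⟨0,1⟩ h=>⟨0,1,0⟩ k=>⟨0,0⟩
result: (0 0 0; 1 0 0)

Answer: (0 0 0; 1 0 0)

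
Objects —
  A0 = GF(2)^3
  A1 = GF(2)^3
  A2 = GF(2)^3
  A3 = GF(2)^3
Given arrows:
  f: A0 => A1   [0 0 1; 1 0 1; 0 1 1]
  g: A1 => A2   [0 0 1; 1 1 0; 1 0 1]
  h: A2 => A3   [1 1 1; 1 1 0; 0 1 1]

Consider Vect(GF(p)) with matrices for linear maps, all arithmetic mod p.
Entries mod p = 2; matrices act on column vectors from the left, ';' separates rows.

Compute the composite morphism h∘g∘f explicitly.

  e0=(1,0,0) f=>(0,1,0) g=>(0,1,0) h=>(1,1,1)
  e1=(0,1,0) f=>(0,0,1) g=>(1,0,1) h=>(0,1,1)
  e2=(0,0,1) f=>(1,1,1) g=>(1,0,0) h=>(1,1,0)
⟦path⟧: [1 0 1; 1 1 1; 1 1 0]

Answer: [1 0 1; 1 1 1; 1 1 0]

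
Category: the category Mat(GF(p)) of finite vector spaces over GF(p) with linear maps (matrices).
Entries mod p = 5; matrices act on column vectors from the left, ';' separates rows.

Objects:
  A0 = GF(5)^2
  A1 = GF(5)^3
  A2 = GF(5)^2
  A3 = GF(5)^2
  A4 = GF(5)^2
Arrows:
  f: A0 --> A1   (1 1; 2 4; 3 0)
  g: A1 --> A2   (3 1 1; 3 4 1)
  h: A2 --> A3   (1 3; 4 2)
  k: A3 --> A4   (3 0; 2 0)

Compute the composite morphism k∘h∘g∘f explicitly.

Answer: (0 2; 0 3)

Derivation:
  e0=[1,0] f-->[1,2,3] g-->[3,4] h-->[0,0] k-->[0,0]
  e1=[0,1] f-->[1,4,0] g-->[2,4] h-->[4,1] k-->[2,3]
composite: (0 2; 0 3)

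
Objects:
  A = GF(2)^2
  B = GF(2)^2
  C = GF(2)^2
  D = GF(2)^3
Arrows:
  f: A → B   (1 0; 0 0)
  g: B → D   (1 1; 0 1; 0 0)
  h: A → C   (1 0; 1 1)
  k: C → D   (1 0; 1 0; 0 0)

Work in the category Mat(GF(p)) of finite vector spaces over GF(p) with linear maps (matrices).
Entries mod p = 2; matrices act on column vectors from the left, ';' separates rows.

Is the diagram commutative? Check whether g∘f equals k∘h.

Path 1 = f;g:
  e0=[1,0] f→[1,0] g→[1,0,0]
  e1=[0,1] f→[0,0] g→[0,0,0]
  result₁ = (1 0; 0 0; 0 0)
Path 2 = h;k:
  e0=[1,0] h→[1,1] k→[1,1,0]
  e1=[0,1] h→[0,1] k→[0,0,0]
  result₂ = (1 0; 1 0; 0 0)
Equal? NO — does not commute

Answer: DOES NOT COMMUTE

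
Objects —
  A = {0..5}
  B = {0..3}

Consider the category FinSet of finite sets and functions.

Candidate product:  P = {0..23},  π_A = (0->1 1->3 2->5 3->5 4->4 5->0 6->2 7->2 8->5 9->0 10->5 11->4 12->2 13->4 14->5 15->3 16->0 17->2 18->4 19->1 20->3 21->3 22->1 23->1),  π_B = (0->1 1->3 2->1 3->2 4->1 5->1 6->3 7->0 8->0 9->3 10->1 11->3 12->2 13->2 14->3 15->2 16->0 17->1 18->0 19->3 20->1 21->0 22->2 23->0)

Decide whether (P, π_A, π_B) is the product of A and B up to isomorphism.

Answer: NOT A VALID PRODUCT — duplicate pair at indices 2,10

Work:
|A|·|B| = 6·4 = 24;  |P| = 24
Check the pairing map k ↦ (π_A(k), π_B(k)):
  0 -> (1,1)
  1 -> (3,3)
  2 -> (5,1)
  3 -> (5,2)
  4 -> (4,1)
  5 -> (0,1)
  6 -> (2,3)
  7 -> (2,0)
  8 -> (5,0)
  9 -> (0,3)
  10 -> (5,1)  ✗ repeats pair of k=2
  11 -> (4,3)
  12 -> (2,2)
  13 -> (4,2)
  14 -> (5,3)
  15 -> (3,2)
  16 -> (0,0)
  17 -> (2,1)
  18 -> (4,0)
  19 -> (1,3)
  20 -> (3,1)
  21 -> (3,0)
  22 -> (1,2)
  23 -> (1,0)
distinct pairs in image: 23 / 24 needed
  → (5,1) hit at k=2 and k=10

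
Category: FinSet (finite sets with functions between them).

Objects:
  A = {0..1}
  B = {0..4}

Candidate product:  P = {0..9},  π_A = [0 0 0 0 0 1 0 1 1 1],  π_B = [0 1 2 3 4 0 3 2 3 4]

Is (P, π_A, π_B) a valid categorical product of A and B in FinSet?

Answer: NOT A VALID PRODUCT — duplicate pair at indices 3,6

Work:
|A|·|B| = 2·5 = 10;  |P| = 10
Check the pairing map k ↦ (π_A(k), π_B(k)):
  0 -> (0,0)
  1 -> (0,1)
  2 -> (0,2)
  3 -> (0,3)
  4 -> (0,4)
  5 -> (1,0)
  6 -> (0,3)  ✗ repeats pair of k=3
  7 -> (1,2)
  8 -> (1,3)
  9 -> (1,4)
distinct pairs in image: 9 / 10 needed
  → (0,3) hit at k=3 and k=6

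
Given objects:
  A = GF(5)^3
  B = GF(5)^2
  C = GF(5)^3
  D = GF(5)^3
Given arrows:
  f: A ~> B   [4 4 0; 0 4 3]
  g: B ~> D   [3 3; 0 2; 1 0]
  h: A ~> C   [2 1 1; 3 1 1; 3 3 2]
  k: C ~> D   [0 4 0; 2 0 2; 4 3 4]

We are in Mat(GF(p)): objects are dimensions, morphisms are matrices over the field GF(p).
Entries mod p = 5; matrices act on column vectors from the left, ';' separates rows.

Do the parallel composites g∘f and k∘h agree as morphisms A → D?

Along f;g (path 1):
  e0=(1,0,0) f~>(4,0) g~>(2,0,4)
  e1=(0,1,0) f~>(4,4) g~>(4,3,4)
  e2=(0,0,1) f~>(0,3) g~>(4,1,0)
  ⟦path⟧₁ = [2 4 4; 0 3 1; 4 4 0]
Along h;k (path 2):
  e0=(1,0,0) h~>(2,3,3) k~>(2,0,4)
  e1=(0,1,0) h~>(1,1,3) k~>(4,3,4)
  e2=(0,0,1) h~>(1,1,2) k~>(4,1,0)
  ⟦path⟧₂ = [2 4 4; 0 3 1; 4 4 0]
Equal? YES — commutes

Answer: COMMUTES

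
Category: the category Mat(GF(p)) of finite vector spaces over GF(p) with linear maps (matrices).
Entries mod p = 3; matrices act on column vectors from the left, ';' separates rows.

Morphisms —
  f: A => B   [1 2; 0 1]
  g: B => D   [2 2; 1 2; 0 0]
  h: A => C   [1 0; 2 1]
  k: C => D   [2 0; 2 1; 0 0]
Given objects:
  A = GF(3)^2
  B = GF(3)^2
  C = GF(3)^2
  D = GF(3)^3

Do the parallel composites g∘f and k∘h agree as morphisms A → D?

Answer: COMMUTES

Derivation:
1) trace f;g:
  e0=(1,0) f=>(1,0) g=>(2,1,0)
  e1=(0,1) f=>(2,1) g=>(0,1,0)
  result₁ = [2 0; 1 1; 0 0]
2) trace h;k:
  e0=(1,0) h=>(1,2) k=>(2,1,0)
  e1=(0,1) h=>(0,1) k=>(0,1,0)
  result₂ = [2 0; 1 1; 0 0]
Equal? YES — commutes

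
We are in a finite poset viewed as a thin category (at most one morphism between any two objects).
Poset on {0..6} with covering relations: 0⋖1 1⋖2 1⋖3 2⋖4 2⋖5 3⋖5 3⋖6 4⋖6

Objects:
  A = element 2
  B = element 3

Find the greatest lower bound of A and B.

Answer: A∧B = 1

Trace:
Lower bounds of A=2 and B=3: {0,1}
  0 ⊑ 1
  1 ⊑ 1
glb = 1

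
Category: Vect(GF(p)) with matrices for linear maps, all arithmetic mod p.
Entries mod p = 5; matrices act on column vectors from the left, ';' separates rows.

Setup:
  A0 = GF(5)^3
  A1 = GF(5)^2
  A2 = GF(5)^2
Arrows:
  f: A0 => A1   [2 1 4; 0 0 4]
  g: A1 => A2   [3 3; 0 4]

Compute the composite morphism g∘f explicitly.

  e0=[1,0,0] f=>[2,0] g=>[1,0]
  e1=[0,1,0] f=>[1,0] g=>[3,0]
  e2=[0,0,1] f=>[4,4] g=>[4,1]
⟦path⟧: [1 3 4; 0 0 1]

Answer: [1 3 4; 0 0 1]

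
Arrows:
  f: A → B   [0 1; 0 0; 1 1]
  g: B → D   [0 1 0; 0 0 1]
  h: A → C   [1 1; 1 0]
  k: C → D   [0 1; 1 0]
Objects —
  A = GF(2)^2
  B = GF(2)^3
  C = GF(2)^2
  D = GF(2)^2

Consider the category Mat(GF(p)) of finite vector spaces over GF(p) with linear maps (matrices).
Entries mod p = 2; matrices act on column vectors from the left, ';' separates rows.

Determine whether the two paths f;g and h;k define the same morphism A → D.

Answer: DOES NOT COMMUTE

Derivation:
Path 1 = f;g:
  e0=(1,0) f→(0,0,1) g→(0,1)
  e1=(0,1) f→(1,0,1) g→(0,1)
  ⟦path⟧₁ = [0 0; 1 1]
Path 2 = h;k:
  e0=(1,0) h→(1,1) k→(1,1)
  e1=(0,1) h→(1,0) k→(0,1)
  ⟦path⟧₂ = [1 0; 1 1]
Equal? NO — does not commute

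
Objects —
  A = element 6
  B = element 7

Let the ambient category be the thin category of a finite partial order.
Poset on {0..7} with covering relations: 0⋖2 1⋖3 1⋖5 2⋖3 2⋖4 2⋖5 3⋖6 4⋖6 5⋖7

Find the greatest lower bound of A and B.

Common predecessors of 6,7: {0,1,2}
  maximal lower bounds 1 and 2 are incomparable: neither 1<=2 nor 2<=1
→ no greatest lower bound exists

Answer: NO MEET EXISTS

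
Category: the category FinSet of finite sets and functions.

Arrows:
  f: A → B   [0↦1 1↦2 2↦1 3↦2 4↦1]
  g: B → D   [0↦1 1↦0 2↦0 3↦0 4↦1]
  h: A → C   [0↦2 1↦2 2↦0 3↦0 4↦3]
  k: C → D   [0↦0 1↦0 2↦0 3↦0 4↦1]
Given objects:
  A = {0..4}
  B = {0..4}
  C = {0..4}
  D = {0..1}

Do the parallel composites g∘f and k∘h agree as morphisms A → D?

Path 1 = f;g:
  0 f→1 g→0
  1 f→2 g→0
  2 f→1 g→0
  3 f→2 g→0
  4 f→1 g→0
  composite₁ = [0↦0 1↦0 2↦0 3↦0 4↦0]
Path 2 = h;k:
  0 h→2 k→0
  1 h→2 k→0
  2 h→0 k→0
  3 h→0 k→0
  4 h→3 k→0
  composite₂ = [0↦0 1↦0 2↦0 3↦0 4↦0]
Equal? equal; square commutes

Answer: COMMUTES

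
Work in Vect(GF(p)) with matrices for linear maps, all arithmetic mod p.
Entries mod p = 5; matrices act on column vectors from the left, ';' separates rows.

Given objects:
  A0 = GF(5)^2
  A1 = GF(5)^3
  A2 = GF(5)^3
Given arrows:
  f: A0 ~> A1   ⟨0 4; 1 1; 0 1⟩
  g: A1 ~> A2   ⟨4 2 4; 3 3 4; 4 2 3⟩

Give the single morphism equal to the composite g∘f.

Answer: ⟨2 2; 3 4; 2 1⟩

Derivation:
  e0=(1,0) f~>(0,1,0) g~>(2,3,2)
  e1=(0,1) f~>(4,1,1) g~>(2,4,1)
⟦path⟧: ⟨2 2; 3 4; 2 1⟩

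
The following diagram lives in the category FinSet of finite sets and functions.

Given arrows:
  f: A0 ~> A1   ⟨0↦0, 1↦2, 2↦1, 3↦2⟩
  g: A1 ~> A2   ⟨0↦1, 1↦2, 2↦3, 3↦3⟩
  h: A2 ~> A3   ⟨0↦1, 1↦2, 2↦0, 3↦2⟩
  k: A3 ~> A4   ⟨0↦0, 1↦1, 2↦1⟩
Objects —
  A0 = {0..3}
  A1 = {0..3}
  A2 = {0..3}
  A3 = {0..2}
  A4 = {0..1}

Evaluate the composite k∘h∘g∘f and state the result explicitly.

  0 f~>0 g~>1 h~>2 k~>1
  1 f~>2 g~>3 h~>2 k~>1
  2 f~>1 g~>2 h~>0 k~>0
  3 f~>2 g~>3 h~>2 k~>1
composite: ⟨0↦1, 1↦1, 2↦0, 3↦1⟩

Answer: ⟨0↦1, 1↦1, 2↦0, 3↦1⟩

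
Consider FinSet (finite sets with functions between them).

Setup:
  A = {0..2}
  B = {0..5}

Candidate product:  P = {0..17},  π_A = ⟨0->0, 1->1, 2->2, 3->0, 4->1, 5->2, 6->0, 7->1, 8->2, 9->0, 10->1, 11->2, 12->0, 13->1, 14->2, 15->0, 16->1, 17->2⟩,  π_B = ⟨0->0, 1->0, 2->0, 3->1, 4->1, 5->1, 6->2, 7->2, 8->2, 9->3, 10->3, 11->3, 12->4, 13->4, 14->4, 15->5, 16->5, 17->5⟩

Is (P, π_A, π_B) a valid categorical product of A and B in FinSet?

Answer: VALID PRODUCT

Trace:
|A|·|B| = 3·6 = 18;  |P| = 18
Check the pairing map k ↦ (π_A(k), π_B(k)):
  0 -> (0,0)
  1 -> (1,0)
  2 -> (2,0)
  3 -> (0,1)
  4 -> (1,1)
  5 -> (2,1)
  6 -> (0,2)
  7 -> (1,2)
  8 -> (2,2)
  9 -> (0,3)
  10 -> (1,3)
  11 -> (2,3)
  12 -> (0,4)
  13 -> (1,4)
  14 -> (2,4)
  15 -> (0,5)
  16 -> (1,5)
  17 -> (2,5)
distinct pairs in image: 18 / 18 needed
  → bijection onto A×B; projections well-typed.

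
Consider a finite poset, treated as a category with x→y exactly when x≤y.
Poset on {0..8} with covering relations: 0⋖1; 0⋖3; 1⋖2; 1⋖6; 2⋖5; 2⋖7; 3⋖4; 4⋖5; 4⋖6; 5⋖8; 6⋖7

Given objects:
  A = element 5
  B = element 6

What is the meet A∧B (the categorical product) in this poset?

{x : x≤A ∧ x≤B} = {0,1,3,4}  (A=5, B=6)
  maximal lower bounds 1 and 4 are incomparable: neither 1≤4 nor 4≤1
→ no greatest lower bound exists

Answer: NO MEET EXISTS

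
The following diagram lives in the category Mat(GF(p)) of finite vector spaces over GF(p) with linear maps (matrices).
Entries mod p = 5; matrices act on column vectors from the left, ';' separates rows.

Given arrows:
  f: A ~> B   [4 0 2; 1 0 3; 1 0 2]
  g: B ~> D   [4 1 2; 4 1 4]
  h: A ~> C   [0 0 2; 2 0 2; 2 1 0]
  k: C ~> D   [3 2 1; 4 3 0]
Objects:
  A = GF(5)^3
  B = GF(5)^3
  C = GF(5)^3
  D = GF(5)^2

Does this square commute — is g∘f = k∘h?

Answer: DOES NOT COMMUTE

Work:
Along f;g (path 1):
  e0=⟨1,0,0⟩ f~>⟨4,1,1⟩ g~>⟨4,1⟩
  e1=⟨0,1,0⟩ f~>⟨0,0,0⟩ g~>⟨0,0⟩
  e2=⟨0,0,1⟩ f~>⟨2,3,2⟩ g~>⟨0,4⟩
  composite₁ = [4 0 0; 1 0 4]
Along h;k (path 2):
  e0=⟨1,0,0⟩ h~>⟨0,2,2⟩ k~>⟨1,1⟩
  e1=⟨0,1,0⟩ h~>⟨0,0,1⟩ k~>⟨1,0⟩
  e2=⟨0,0,1⟩ h~>⟨2,2,0⟩ k~>⟨0,4⟩
  composite₂ = [1 1 0; 1 0 4]
Equal? distinct morphisms ✗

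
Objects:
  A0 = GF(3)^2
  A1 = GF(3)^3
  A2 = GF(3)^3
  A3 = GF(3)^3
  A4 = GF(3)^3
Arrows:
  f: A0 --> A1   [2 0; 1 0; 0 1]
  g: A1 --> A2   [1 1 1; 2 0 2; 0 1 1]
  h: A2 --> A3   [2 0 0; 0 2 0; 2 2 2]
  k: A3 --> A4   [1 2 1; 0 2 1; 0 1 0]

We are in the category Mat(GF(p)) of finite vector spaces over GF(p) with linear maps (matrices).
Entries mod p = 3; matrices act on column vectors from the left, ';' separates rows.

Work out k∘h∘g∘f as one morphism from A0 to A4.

Answer: [2 0; 2 1; 2 1]

Derivation:
  e0=[1,0] f-->[2,1,0] g-->[0,1,1] h-->[0,2,1] k-->[2,2,2]
  e1=[0,1] f-->[0,0,1] g-->[1,2,1] h-->[2,1,2] k-->[0,1,1]
result: [2 0; 2 1; 2 1]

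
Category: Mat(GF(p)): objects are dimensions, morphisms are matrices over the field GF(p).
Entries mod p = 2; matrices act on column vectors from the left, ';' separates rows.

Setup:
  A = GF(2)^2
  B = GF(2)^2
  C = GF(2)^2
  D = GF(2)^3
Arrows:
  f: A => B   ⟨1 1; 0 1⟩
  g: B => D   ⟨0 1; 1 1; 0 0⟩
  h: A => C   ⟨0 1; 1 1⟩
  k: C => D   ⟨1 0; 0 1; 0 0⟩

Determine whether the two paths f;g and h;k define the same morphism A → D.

Path 1 = f;g:
  e0=⟨1,0⟩ f=>⟨1,0⟩ g=>⟨0,1,0⟩
  e1=⟨0,1⟩ f=>⟨1,1⟩ g=>⟨1,0,0⟩
  result₁ = ⟨0 1; 1 0; 0 0⟩
Path 2 = h;k:
  e0=⟨1,0⟩ h=>⟨0,1⟩ k=>⟨0,1,0⟩
  e1=⟨0,1⟩ h=>⟨1,1⟩ k=>⟨1,1,0⟩
  result₂ = ⟨0 1; 1 1; 0 0⟩
Equal? NO — does not commute

Answer: DOES NOT COMMUTE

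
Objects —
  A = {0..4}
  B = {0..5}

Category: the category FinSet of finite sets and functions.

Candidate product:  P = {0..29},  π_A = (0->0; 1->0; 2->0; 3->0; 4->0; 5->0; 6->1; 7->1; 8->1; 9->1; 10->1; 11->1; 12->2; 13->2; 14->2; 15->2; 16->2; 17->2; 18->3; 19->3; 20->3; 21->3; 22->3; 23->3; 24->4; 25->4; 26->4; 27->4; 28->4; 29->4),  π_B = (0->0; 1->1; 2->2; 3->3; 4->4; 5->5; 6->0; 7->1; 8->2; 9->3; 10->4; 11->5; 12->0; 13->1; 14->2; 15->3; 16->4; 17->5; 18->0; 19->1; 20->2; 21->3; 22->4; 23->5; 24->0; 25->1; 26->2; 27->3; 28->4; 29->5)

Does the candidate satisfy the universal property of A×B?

|A|·|B| = 5·6 = 30;  |P| = 30
Check the pairing map k ↦ (π_A(k), π_B(k)):
  0 -> (0,0)
  1 -> (0,1)
  2 -> (0,2)
  3 -> (0,3)
  4 -> (0,4)
  5 -> (0,5)
  6 -> (1,0)
  7 -> (1,1)
  8 -> (1,2)
  9 -> (1,3)
  10 -> (1,4)
  11 -> (1,5)
  12 -> (2,0)
  13 -> (2,1)
  14 -> (2,2)
  15 -> (2,3)
  16 -> (2,4)
  17 -> (2,5)
  18 -> (3,0)
  19 -> (3,1)
  20 -> (3,2)
  21 -> (3,3)
  22 -> (3,4)
  23 -> (3,5)
  24 -> (4,0)
  25 -> (4,1)
  26 -> (4,2)
  27 -> (4,3)
  28 -> (4,4)
  29 -> (4,5)
distinct pairs in image: 30 / 30 needed
  → bijection onto A×B; projections well-typed.

Answer: VALID PRODUCT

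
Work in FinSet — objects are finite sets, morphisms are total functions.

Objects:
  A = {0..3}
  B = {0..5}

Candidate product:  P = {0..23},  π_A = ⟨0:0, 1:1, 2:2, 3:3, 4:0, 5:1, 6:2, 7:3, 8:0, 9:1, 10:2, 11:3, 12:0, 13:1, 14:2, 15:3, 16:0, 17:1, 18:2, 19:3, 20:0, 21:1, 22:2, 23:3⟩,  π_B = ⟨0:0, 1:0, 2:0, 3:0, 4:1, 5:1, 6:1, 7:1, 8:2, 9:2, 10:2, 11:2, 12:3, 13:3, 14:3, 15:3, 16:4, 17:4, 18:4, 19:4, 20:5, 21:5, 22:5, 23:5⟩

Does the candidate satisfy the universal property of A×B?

Answer: VALID PRODUCT

Trace:
|A|·|B| = 4·6 = 24;  |P| = 24
Check the pairing map k ↦ (π_A(k), π_B(k)):
  0 : (0,0)
  1 : (1,0)
  2 : (2,0)
  3 : (3,0)
  4 : (0,1)
  5 : (1,1)
  6 : (2,1)
  7 : (3,1)
  8 : (0,2)
  9 : (1,2)
  10 : (2,2)
  11 : (3,2)
  12 : (0,3)
  13 : (1,3)
  14 : (2,3)
  15 : (3,3)
  16 : (0,4)
  17 : (1,4)
  18 : (2,4)
  19 : (3,4)
  20 : (0,5)
  21 : (1,5)
  22 : (2,5)
  23 : (3,5)
distinct pairs in image: 24 / 24 needed
  → bijection onto A×B; projections well-typed.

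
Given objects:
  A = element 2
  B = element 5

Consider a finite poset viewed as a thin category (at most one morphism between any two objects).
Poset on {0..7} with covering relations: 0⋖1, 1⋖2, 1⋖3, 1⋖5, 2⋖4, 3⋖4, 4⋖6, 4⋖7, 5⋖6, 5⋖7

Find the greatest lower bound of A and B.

Lower bounds of A=2 and B=5: {0,1}
  0 ≤ 1
  1 ≤ 1
glb = 1

Answer: A∧B = 1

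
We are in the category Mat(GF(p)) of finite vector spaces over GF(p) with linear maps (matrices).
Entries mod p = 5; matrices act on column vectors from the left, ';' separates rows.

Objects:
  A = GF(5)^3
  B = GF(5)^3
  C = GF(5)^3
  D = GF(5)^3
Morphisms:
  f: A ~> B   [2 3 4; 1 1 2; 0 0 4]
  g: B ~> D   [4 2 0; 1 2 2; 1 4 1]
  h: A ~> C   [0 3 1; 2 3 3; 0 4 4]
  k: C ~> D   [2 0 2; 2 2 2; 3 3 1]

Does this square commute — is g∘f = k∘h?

Along f;g (path 1):
  e0=⟨1,0,0⟩ f~>⟨2,1,0⟩ g~>⟨0,4,1⟩
  e1=⟨0,1,0⟩ f~>⟨3,1,0⟩ g~>⟨4,0,2⟩
  e2=⟨0,0,1⟩ f~>⟨4,2,4⟩ g~>⟨0,1,1⟩
  ⟦path⟧₁ = [0 4 0; 4 0 1; 1 2 1]
Along h;k (path 2):
  e0=⟨1,0,0⟩ h~>⟨0,2,0⟩ k~>⟨0,4,1⟩
  e1=⟨0,1,0⟩ h~>⟨3,3,4⟩ k~>⟨4,0,2⟩
  e2=⟨0,0,1⟩ h~>⟨1,3,4⟩ k~>⟨0,1,1⟩
  ⟦path⟧₂ = [0 4 0; 4 0 1; 1 2 1]
Equal? YES — commutes

Answer: COMMUTES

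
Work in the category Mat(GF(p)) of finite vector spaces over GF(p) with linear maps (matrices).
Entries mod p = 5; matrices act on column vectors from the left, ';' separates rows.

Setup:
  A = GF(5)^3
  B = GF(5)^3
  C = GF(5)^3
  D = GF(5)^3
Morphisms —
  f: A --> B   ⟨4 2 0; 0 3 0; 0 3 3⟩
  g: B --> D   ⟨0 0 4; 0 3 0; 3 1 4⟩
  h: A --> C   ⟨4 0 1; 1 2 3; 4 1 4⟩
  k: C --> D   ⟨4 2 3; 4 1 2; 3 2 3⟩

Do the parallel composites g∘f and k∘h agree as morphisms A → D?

Answer: DOES NOT COMMUTE

Trace:
Along f;g (path 1):
  e0=⟨1,0,0⟩ f-->⟨4,0,0⟩ g-->⟨0,0,2⟩
  e1=⟨0,1,0⟩ f-->⟨2,3,3⟩ g-->⟨2,4,1⟩
  e2=⟨0,0,1⟩ f-->⟨0,0,3⟩ g-->⟨2,0,2⟩
  ⟦path⟧₁ = ⟨0 2 2; 0 4 0; 2 1 2⟩
Along h;k (path 2):
  e0=⟨1,0,0⟩ h-->⟨4,1,4⟩ k-->⟨0,0,1⟩
  e1=⟨0,1,0⟩ h-->⟨0,2,1⟩ k-->⟨2,4,2⟩
  e2=⟨0,0,1⟩ h-->⟨1,3,4⟩ k-->⟨2,0,1⟩
  ⟦path⟧₂ = ⟨0 2 2; 0 4 0; 1 2 1⟩
Equal? NO — does not commute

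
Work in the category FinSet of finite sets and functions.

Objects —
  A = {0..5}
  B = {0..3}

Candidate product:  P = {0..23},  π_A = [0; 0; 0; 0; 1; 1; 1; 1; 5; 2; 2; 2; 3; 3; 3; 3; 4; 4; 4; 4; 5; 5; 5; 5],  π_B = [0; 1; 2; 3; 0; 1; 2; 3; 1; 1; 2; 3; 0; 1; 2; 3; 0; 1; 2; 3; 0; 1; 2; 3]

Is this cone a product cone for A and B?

|A|·|B| = 6·4 = 24;  |P| = 24
Check the pairing map k ↦ (π_A(k), π_B(k)):
  0 -> (0,0)
  1 -> (0,1)
  2 -> (0,2)
  3 -> (0,3)
  4 -> (1,0)
  5 -> (1,1)
  6 -> (1,2)
  7 -> (1,3)
  8 -> (5,1)
  9 -> (2,1)
  10 -> (2,2)
  11 -> (2,3)
  12 -> (3,0)
  13 -> (3,1)
  14 -> (3,2)
  15 -> (3,3)
  16 -> (4,0)
  17 -> (4,1)
  18 -> (4,2)
  19 -> (4,3)
  20 -> (5,0)
  21 -> (5,1)  ✗ repeats pair of k=8
  22 -> (5,2)
  23 -> (5,3)
distinct pairs in image: 23 / 24 needed
  → (5,1) hit at k=8 and k=21

Answer: NOT A VALID PRODUCT — duplicate pair at indices 21,8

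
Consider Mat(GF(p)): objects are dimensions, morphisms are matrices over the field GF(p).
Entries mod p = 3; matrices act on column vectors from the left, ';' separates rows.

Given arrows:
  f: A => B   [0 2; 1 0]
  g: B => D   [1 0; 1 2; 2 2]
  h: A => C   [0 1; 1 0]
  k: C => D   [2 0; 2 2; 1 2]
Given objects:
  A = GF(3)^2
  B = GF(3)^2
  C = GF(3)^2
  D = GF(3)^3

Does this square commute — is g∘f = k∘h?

Path 1 = f;g:
  e0=⟨1,0⟩ f=>⟨0,1⟩ g=>⟨0,2,2⟩
  e1=⟨0,1⟩ f=>⟨2,0⟩ g=>⟨2,2,1⟩
  result₁ = [0 2; 2 2; 2 1]
Path 2 = h;k:
  e0=⟨1,0⟩ h=>⟨0,1⟩ k=>⟨0,2,2⟩
  e1=⟨0,1⟩ h=>⟨1,0⟩ k=>⟨2,2,1⟩
  result₂ = [0 2; 2 2; 2 1]
Equal? equal; square commutes

Answer: COMMUTES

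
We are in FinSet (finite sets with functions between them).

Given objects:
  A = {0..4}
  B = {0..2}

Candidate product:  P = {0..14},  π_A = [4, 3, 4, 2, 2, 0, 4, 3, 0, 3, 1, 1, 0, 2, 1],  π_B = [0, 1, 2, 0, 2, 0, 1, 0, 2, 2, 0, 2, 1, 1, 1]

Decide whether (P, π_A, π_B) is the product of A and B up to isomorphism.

Answer: VALID PRODUCT

Work:
|A|·|B| = 5·3 = 15;  |P| = 15
Check the pairing map k ↦ (π_A(k), π_B(k)):
  0 : (4,0)
  1 : (3,1)
  2 : (4,2)
  3 : (2,0)
  4 : (2,2)
  5 : (0,0)
  6 : (4,1)
  7 : (3,0)
  8 : (0,2)
  9 : (3,2)
  10 : (1,0)
  11 : (1,2)
  12 : (0,1)
  13 : (2,1)
  14 : (1,1)
distinct pairs in image: 15 / 15 needed
  → bijection onto A×B; projections well-typed.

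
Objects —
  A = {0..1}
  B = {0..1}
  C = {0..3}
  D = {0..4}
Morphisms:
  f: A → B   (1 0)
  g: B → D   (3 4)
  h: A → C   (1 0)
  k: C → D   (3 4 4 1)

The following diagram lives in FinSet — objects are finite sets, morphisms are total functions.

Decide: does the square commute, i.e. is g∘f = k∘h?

Path 1 = f;g:
  0 f→1 g→4
  1 f→0 g→3
  result₁ = (4 3)
Path 2 = h;k:
  0 h→1 k→4
  1 h→0 k→3
  result₂ = (4 3)
Equal? equal; square commutes

Answer: COMMUTES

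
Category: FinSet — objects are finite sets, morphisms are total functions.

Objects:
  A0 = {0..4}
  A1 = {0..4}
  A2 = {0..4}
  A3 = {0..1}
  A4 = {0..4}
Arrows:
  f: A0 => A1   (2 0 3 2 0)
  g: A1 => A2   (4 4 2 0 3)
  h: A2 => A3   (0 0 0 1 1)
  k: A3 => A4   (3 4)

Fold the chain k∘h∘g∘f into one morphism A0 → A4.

Answer: (3 4 3 3 4)

Work:
  0 f=>2 g=>2 h=>0 k=>3
  1 f=>0 g=>4 h=>1 k=>4
  2 f=>3 g=>0 h=>0 k=>3
  3 f=>2 g=>2 h=>0 k=>3
  4 f=>0 g=>4 h=>1 k=>4
result: (3 4 3 3 4)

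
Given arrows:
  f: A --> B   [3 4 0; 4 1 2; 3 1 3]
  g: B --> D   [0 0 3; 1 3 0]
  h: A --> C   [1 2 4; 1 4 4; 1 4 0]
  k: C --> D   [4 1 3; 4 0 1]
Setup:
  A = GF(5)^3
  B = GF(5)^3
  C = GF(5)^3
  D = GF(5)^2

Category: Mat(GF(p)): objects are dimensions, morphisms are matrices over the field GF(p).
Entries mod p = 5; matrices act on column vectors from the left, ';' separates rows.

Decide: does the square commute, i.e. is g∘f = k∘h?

Answer: DOES NOT COMMUTE

Work:
1) trace f;g:
  e0=[1,0,0] f-->[3,4,3] g-->[4,0]
  e1=[0,1,0] f-->[4,1,1] g-->[3,2]
  e2=[0,0,1] f-->[0,2,3] g-->[4,1]
  result₁ = [4 3 4; 0 2 1]
2) trace h;k:
  e0=[1,0,0] h-->[1,1,1] k-->[3,0]
  e1=[0,1,0] h-->[2,4,4] k-->[4,2]
  e2=[0,0,1] h-->[4,4,0] k-->[0,1]
  result₂ = [3 4 0; 0 2 1]
Equal? NO — does not commute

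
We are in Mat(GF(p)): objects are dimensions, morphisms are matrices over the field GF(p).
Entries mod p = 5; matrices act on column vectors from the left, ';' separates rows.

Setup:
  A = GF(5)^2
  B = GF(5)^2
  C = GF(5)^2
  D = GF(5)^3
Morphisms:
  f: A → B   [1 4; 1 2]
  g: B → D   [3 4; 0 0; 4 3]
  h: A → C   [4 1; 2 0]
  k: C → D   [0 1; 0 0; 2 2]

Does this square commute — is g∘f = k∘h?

Along f;g (path 1):
  e0=⟨1,0⟩ f→⟨1,1⟩ g→⟨2,0,2⟩
  e1=⟨0,1⟩ f→⟨4,2⟩ g→⟨0,0,2⟩
  ⟦path⟧₁ = [2 0; 0 0; 2 2]
Along h;k (path 2):
  e0=⟨1,0⟩ h→⟨4,2⟩ k→⟨2,0,2⟩
  e1=⟨0,1⟩ h→⟨1,0⟩ k→⟨0,0,2⟩
  ⟦path⟧₂ = [2 0; 0 0; 2 2]
Equal? equal; square commutes

Answer: COMMUTES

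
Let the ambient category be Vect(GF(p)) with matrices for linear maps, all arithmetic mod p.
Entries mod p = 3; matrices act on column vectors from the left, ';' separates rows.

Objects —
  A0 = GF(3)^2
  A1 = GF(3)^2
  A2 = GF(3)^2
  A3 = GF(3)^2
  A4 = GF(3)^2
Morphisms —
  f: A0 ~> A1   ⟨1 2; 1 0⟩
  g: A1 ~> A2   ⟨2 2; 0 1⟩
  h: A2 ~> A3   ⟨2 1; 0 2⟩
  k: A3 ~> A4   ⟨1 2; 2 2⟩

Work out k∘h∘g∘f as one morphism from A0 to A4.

Answer: ⟨1 2; 1 1⟩

Work:
  e0=[1,0] f~>[1,1] g~>[1,1] h~>[0,2] k~>[1,1]
  e1=[0,1] f~>[2,0] g~>[1,0] h~>[2,0] k~>[2,1]
composite: ⟨1 2; 1 1⟩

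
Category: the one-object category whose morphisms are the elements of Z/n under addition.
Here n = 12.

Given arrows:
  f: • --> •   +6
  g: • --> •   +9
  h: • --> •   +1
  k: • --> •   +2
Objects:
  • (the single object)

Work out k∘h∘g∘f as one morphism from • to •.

Answer: +6

Derivation:
  0 +6≡6 +9≡3 +1≡4 +2≡6  (mod 12)
result: +6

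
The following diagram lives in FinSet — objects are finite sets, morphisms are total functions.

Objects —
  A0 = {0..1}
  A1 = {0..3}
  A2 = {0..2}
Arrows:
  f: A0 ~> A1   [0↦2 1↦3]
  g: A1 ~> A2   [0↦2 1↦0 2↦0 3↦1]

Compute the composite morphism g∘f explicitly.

  0 f~>2 g~>0
  1 f~>3 g~>1
composite: [0↦0 1↦1]

Answer: [0↦0 1↦1]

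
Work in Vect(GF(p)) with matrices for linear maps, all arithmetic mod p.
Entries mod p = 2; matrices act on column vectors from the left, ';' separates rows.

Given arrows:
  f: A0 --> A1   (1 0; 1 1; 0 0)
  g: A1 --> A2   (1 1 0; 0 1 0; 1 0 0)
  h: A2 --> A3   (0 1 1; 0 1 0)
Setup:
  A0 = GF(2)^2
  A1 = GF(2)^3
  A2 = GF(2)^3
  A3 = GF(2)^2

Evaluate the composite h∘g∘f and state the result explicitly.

Answer: (0 1; 1 1)

Derivation:
  e0=[1,0] f-->[1,1,0] g-->[0,1,1] h-->[0,1]
  e1=[0,1] f-->[0,1,0] g-->[1,1,0] h-->[1,1]
⟦path⟧: (0 1; 1 1)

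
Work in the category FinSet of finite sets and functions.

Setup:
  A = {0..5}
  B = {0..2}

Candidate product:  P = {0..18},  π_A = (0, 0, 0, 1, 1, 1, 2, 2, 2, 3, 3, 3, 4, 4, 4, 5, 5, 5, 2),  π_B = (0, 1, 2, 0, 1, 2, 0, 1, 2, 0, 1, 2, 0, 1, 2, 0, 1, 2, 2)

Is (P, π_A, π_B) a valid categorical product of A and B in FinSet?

|A|·|B| = 6·3 = 18;  |P| = 19
  → cardinalities differ; no bijection possible.

Answer: NOT A VALID PRODUCT — |P|=19 ≠ |A|·|B|=18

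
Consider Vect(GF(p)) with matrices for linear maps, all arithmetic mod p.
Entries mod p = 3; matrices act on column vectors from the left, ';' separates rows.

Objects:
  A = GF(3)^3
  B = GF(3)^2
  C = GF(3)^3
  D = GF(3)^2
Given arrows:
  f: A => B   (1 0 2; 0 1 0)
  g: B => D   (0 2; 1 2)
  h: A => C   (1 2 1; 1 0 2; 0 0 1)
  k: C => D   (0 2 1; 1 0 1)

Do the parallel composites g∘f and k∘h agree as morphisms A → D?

Path 1 = f;g:
  e0=[1,0,0] f=>[1,0] g=>[0,1]
  e1=[0,1,0] f=>[0,1] g=>[2,2]
  e2=[0,0,1] f=>[2,0] g=>[0,2]
  ⟦path⟧₁ = (0 2 0; 1 2 2)
Path 2 = h;k:
  e0=[1,0,0] h=>[1,1,0] k=>[2,1]
  e1=[0,1,0] h=>[2,0,0] k=>[0,2]
  e2=[0,0,1] h=>[1,2,1] k=>[2,2]
  ⟦path⟧₂ = (2 0 2; 1 2 2)
Equal? distinct morphisms ✗

Answer: DOES NOT COMMUTE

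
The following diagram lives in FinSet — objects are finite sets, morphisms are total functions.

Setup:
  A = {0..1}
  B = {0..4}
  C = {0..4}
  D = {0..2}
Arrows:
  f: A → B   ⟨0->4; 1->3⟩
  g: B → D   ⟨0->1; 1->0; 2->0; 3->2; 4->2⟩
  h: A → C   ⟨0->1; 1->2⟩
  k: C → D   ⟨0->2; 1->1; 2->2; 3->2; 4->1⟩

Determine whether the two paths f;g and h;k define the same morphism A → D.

Answer: DOES NOT COMMUTE

Derivation:
1) trace f;g:
  0 f→4 g→2
  1 f→3 g→2
  ⟦path⟧₁ = ⟨0->2; 1->2⟩
2) trace h;k:
  0 h→1 k→1
  1 h→2 k→2
  ⟦path⟧₂ = ⟨0->1; 1->2⟩
Equal? differ; not commutative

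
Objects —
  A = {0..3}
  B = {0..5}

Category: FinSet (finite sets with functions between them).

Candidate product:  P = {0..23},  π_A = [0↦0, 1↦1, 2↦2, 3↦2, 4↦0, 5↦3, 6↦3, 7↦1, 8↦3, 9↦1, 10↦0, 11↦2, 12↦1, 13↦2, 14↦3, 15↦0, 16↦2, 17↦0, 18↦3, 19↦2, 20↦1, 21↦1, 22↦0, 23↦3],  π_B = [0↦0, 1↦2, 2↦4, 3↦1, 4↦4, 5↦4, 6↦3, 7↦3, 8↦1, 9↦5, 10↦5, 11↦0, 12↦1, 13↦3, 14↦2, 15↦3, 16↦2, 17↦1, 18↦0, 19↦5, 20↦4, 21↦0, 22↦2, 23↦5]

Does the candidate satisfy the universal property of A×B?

Answer: VALID PRODUCT

Work:
|A|·|B| = 4·6 = 24;  |P| = 24
Check the pairing map k ↦ (π_A(k), π_B(k)):
  0 ↦ (0,0)
  1 ↦ (1,2)
  2 ↦ (2,4)
  3 ↦ (2,1)
  4 ↦ (0,4)
  5 ↦ (3,4)
  6 ↦ (3,3)
  7 ↦ (1,3)
  8 ↦ (3,1)
  9 ↦ (1,5)
  10 ↦ (0,5)
  11 ↦ (2,0)
  12 ↦ (1,1)
  13 ↦ (2,3)
  14 ↦ (3,2)
  15 ↦ (0,3)
  16 ↦ (2,2)
  17 ↦ (0,1)
  18 ↦ (3,0)
  19 ↦ (2,5)
  20 ↦ (1,4)
  21 ↦ (1,0)
  22 ↦ (0,2)
  23 ↦ (3,5)
distinct pairs in image: 24 / 24 needed
  → bijection onto A×B; projections well-typed.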